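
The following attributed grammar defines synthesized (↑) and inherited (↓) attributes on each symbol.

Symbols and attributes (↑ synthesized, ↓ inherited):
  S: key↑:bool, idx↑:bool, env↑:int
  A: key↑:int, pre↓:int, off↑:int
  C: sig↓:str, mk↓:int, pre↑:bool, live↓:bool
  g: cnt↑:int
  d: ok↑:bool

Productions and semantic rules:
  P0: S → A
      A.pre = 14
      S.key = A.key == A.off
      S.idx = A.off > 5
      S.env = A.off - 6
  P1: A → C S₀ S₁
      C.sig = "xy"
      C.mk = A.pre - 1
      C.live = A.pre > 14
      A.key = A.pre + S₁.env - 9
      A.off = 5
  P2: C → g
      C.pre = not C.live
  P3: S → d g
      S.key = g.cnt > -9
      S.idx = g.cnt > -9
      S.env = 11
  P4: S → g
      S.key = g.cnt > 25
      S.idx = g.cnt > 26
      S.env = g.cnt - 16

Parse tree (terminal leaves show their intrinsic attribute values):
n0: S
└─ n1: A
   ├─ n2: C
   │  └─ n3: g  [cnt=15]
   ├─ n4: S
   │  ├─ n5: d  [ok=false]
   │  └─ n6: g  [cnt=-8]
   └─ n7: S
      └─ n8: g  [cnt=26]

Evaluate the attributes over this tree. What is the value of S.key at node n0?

false

1. n1.pre = 14  [14]
2. n2.sig = "xy"  ["xy"]
3. n2.mk = 13  [A.pre - 1]
4. n2.live = false  [A.pre > 14]
5. n3.cnt = 15  [terminal]
6. n2.pre = true  [not C.live]
7. n5.ok = false  [terminal]
8. n6.cnt = -8  [terminal]
9. n4.key = true  [g.cnt > -9]
10. n4.idx = true  [g.cnt > -9]
11. n4.env = 11  [11]
12. n8.cnt = 26  [terminal]
13. n7.key = true  [g.cnt > 25]
14. n7.idx = false  [g.cnt > 26]
15. n7.env = 10  [g.cnt - 16]
16. n1.key = 15  [A.pre + S₁.env - 9]
17. n1.off = 5  [5]
18. n0.key = false  [A.key == A.off]
19. n0.idx = false  [A.off > 5]
20. n0.env = -1  [A.off - 6]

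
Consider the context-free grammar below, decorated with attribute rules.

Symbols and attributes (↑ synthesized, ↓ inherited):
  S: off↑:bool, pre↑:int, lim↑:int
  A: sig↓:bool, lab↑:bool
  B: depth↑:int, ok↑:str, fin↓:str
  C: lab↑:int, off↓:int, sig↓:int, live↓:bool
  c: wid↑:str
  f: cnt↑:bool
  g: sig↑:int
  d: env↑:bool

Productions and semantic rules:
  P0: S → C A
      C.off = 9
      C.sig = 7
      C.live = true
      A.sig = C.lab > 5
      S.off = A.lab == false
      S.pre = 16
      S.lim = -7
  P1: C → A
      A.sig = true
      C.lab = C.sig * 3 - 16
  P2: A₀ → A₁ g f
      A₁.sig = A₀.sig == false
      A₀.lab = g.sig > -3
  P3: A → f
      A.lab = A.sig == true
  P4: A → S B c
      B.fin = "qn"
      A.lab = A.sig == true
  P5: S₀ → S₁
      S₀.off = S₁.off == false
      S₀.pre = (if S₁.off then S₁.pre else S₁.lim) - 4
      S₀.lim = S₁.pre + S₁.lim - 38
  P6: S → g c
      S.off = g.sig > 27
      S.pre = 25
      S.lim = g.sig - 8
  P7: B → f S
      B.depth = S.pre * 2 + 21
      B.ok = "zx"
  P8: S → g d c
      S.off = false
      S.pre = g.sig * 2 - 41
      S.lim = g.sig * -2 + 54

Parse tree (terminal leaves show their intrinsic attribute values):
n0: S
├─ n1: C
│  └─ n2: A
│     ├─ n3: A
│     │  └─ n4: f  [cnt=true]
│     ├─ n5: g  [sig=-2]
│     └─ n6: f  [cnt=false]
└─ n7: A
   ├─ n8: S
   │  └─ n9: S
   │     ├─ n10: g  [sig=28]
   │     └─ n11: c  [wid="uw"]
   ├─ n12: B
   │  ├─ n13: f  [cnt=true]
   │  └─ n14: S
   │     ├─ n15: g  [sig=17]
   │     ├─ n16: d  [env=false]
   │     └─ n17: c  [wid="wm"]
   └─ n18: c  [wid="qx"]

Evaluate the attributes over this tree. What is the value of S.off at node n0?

true

1. n1.off = 9  [9]
2. n1.sig = 7  [7]
3. n1.live = true  [true]
4. n2.sig = true  [true]
5. n3.sig = false  [A₀.sig == false]
6. n4.cnt = true  [terminal]
7. n3.lab = false  [A.sig == true]
8. n5.sig = -2  [terminal]
9. n6.cnt = false  [terminal]
10. n2.lab = true  [g.sig > -3]
11. n1.lab = 5  [C.sig * 3 - 16]
12. n7.sig = false  [C.lab > 5]
13. n10.sig = 28  [terminal]
14. n11.wid = "uw"  [terminal]
15. n9.off = true  [g.sig > 27]
16. n9.pre = 25  [25]
17. n9.lim = 20  [g.sig - 8]
18. n8.off = false  [S₁.off == false]
19. n8.pre = 21  [(if S₁.off then S₁.pre else S₁.lim) - 4]
20. n8.lim = 7  [S₁.pre + S₁.lim - 38]
21. n12.fin = "qn"  ["qn"]
22. n13.cnt = true  [terminal]
23. n15.sig = 17  [terminal]
24. n16.env = false  [terminal]
25. n17.wid = "wm"  [terminal]
26. n14.off = false  [false]
27. n14.pre = -7  [g.sig * 2 - 41]
28. n14.lim = 20  [g.sig * -2 + 54]
29. n12.depth = 7  [S.pre * 2 + 21]
30. n12.ok = "zx"  ["zx"]
31. n18.wid = "qx"  [terminal]
32. n7.lab = false  [A.sig == true]
33. n0.off = true  [A.lab == false]
34. n0.pre = 16  [16]
35. n0.lim = -7  [-7]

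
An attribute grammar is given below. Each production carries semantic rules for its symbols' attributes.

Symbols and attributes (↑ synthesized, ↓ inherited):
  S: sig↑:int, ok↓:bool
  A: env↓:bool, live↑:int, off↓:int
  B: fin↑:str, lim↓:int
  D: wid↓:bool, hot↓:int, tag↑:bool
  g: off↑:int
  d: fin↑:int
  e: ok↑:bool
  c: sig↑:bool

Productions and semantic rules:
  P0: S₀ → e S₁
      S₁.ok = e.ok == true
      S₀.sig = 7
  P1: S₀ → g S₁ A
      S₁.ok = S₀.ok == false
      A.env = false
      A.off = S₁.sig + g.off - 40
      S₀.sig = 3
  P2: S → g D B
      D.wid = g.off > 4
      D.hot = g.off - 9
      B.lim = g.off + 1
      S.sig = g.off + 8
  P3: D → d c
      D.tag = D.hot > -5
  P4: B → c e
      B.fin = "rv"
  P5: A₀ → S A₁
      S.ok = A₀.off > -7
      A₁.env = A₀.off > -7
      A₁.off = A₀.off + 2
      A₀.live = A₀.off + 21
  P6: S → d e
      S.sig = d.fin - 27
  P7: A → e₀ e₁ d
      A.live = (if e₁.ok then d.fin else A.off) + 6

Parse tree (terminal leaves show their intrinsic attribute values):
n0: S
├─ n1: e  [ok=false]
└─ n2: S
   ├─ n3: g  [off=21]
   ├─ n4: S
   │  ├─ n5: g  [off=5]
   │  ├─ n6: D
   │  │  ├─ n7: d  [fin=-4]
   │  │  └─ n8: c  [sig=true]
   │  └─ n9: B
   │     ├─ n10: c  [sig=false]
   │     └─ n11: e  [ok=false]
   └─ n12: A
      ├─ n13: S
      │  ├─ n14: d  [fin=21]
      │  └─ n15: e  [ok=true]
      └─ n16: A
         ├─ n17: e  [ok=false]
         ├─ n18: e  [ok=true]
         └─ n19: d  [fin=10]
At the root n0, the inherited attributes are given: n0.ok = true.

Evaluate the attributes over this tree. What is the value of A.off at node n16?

1. n0.ok = true  [given at root]
2. n1.ok = false  [terminal]
3. n2.ok = false  [e.ok == true]
4. n3.off = 21  [terminal]
5. n4.ok = true  [S₀.ok == false]
6. n5.off = 5  [terminal]
7. n6.wid = true  [g.off > 4]
8. n6.hot = -4  [g.off - 9]
9. n7.fin = -4  [terminal]
10. n8.sig = true  [terminal]
11. n6.tag = true  [D.hot > -5]
12. n9.lim = 6  [g.off + 1]
13. n10.sig = false  [terminal]
14. n11.ok = false  [terminal]
15. n9.fin = "rv"  ["rv"]
16. n4.sig = 13  [g.off + 8]
17. n12.env = false  [false]
18. n12.off = -6  [S₁.sig + g.off - 40]
19. n13.ok = true  [A₀.off > -7]
20. n14.fin = 21  [terminal]
21. n15.ok = true  [terminal]
22. n13.sig = -6  [d.fin - 27]
23. n16.env = true  [A₀.off > -7]
24. n16.off = -4  [A₀.off + 2]
25. n17.ok = false  [terminal]
26. n18.ok = true  [terminal]
27. n19.fin = 10  [terminal]
28. n16.live = 16  [(if e₁.ok then d.fin else A.off) + 6]
29. n12.live = 15  [A₀.off + 21]
30. n2.sig = 3  [3]
31. n0.sig = 7  [7]

-4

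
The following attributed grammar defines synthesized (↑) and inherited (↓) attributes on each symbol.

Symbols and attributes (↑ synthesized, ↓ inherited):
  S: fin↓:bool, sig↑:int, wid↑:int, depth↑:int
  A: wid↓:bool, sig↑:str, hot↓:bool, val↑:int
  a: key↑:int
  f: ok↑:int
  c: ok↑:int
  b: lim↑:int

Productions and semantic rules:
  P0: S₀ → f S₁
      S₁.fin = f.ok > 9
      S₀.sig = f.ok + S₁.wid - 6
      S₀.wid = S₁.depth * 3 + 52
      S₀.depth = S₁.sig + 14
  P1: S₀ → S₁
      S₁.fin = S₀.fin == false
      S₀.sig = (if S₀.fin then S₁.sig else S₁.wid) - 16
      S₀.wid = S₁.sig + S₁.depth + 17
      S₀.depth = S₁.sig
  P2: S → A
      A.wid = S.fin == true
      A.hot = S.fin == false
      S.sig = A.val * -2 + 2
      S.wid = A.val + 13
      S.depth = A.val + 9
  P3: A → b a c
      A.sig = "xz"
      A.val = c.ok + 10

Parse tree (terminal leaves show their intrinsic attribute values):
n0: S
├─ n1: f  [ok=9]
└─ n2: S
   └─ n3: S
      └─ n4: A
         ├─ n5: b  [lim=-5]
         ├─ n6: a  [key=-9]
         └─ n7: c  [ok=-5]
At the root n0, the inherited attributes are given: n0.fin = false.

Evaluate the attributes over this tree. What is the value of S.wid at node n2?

23

1. n0.fin = false  [given at root]
2. n1.ok = 9  [terminal]
3. n2.fin = false  [f.ok > 9]
4. n3.fin = true  [S₀.fin == false]
5. n4.wid = true  [S.fin == true]
6. n4.hot = false  [S.fin == false]
7. n5.lim = -5  [terminal]
8. n6.key = -9  [terminal]
9. n7.ok = -5  [terminal]
10. n4.sig = "xz"  ["xz"]
11. n4.val = 5  [c.ok + 10]
12. n3.sig = -8  [A.val * -2 + 2]
13. n3.wid = 18  [A.val + 13]
14. n3.depth = 14  [A.val + 9]
15. n2.sig = 2  [(if S₀.fin then S₁.sig else S₁.wid) - 16]
16. n2.wid = 23  [S₁.sig + S₁.depth + 17]
17. n2.depth = -8  [S₁.sig]
18. n0.sig = 26  [f.ok + S₁.wid - 6]
19. n0.wid = 28  [S₁.depth * 3 + 52]
20. n0.depth = 16  [S₁.sig + 14]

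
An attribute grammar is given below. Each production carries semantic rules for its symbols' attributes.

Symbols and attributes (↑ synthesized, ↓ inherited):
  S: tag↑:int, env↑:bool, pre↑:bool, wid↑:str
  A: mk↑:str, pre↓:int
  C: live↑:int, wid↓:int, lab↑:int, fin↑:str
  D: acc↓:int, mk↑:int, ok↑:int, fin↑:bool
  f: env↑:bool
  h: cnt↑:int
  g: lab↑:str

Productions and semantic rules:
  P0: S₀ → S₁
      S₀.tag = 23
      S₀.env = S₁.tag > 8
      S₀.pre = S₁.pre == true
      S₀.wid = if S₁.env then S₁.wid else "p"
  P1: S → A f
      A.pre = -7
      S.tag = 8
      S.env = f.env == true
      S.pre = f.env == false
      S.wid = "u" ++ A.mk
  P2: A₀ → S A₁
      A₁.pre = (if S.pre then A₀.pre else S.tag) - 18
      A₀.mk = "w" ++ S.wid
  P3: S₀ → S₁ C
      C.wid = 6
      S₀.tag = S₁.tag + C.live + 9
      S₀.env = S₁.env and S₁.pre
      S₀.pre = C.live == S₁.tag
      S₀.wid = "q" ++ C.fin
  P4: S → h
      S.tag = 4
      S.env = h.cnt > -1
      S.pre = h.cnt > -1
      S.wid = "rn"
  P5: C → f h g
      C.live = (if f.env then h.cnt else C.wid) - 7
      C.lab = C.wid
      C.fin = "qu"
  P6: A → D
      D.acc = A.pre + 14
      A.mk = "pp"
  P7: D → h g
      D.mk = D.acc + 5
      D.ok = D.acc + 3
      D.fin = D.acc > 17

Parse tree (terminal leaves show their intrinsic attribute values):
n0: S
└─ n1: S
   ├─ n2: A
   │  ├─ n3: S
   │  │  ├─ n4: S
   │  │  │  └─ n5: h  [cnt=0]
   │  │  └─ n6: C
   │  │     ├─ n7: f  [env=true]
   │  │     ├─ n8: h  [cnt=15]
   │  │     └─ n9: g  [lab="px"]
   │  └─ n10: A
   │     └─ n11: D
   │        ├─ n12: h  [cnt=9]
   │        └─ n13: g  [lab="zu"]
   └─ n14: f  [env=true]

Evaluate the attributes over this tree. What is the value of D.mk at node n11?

22

1. n2.pre = -7  [-7]
2. n5.cnt = 0  [terminal]
3. n4.tag = 4  [4]
4. n4.env = true  [h.cnt > -1]
5. n4.pre = true  [h.cnt > -1]
6. n4.wid = "rn"  ["rn"]
7. n6.wid = 6  [6]
8. n7.env = true  [terminal]
9. n8.cnt = 15  [terminal]
10. n9.lab = "px"  [terminal]
11. n6.live = 8  [(if f.env then h.cnt else C.wid) - 7]
12. n6.lab = 6  [C.wid]
13. n6.fin = "qu"  ["qu"]
14. n3.tag = 21  [S₁.tag + C.live + 9]
15. n3.env = true  [S₁.env and S₁.pre]
16. n3.pre = false  [C.live == S₁.tag]
17. n3.wid = "qqu"  ["q" ++ C.fin]
18. n10.pre = 3  [(if S.pre then A₀.pre else S.tag) - 18]
19. n11.acc = 17  [A.pre + 14]
20. n12.cnt = 9  [terminal]
21. n13.lab = "zu"  [terminal]
22. n11.mk = 22  [D.acc + 5]
23. n11.ok = 20  [D.acc + 3]
24. n11.fin = false  [D.acc > 17]
25. n10.mk = "pp"  ["pp"]
26. n2.mk = "wqqu"  ["w" ++ S.wid]
27. n14.env = true  [terminal]
28. n1.tag = 8  [8]
29. n1.env = true  [f.env == true]
30. n1.pre = false  [f.env == false]
31. n1.wid = "uwqqu"  ["u" ++ A.mk]
32. n0.tag = 23  [23]
33. n0.env = false  [S₁.tag > 8]
34. n0.pre = false  [S₁.pre == true]
35. n0.wid = "uwqqu"  [if S₁.env then S₁.wid else "p"]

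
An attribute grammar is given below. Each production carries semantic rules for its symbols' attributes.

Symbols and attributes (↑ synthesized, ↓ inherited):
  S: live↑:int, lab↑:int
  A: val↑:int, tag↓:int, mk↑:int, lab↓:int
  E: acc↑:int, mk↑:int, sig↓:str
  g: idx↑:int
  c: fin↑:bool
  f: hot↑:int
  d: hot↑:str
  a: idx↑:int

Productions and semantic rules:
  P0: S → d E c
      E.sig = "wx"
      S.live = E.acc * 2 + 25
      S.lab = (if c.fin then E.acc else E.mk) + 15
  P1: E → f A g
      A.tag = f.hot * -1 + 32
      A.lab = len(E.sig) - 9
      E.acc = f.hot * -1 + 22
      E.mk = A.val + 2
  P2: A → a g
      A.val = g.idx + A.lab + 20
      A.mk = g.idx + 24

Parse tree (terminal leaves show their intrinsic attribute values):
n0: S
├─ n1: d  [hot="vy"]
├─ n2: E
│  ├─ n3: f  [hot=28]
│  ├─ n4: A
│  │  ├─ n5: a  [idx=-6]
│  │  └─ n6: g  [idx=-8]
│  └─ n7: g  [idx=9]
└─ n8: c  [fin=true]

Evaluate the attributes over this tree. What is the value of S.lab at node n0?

1. n1.hot = "vy"  [terminal]
2. n2.sig = "wx"  ["wx"]
3. n3.hot = 28  [terminal]
4. n4.tag = 4  [f.hot * -1 + 32]
5. n4.lab = -7  [len(E.sig) - 9]
6. n5.idx = -6  [terminal]
7. n6.idx = -8  [terminal]
8. n4.val = 5  [g.idx + A.lab + 20]
9. n4.mk = 16  [g.idx + 24]
10. n7.idx = 9  [terminal]
11. n2.acc = -6  [f.hot * -1 + 22]
12. n2.mk = 7  [A.val + 2]
13. n8.fin = true  [terminal]
14. n0.live = 13  [E.acc * 2 + 25]
15. n0.lab = 9  [(if c.fin then E.acc else E.mk) + 15]

9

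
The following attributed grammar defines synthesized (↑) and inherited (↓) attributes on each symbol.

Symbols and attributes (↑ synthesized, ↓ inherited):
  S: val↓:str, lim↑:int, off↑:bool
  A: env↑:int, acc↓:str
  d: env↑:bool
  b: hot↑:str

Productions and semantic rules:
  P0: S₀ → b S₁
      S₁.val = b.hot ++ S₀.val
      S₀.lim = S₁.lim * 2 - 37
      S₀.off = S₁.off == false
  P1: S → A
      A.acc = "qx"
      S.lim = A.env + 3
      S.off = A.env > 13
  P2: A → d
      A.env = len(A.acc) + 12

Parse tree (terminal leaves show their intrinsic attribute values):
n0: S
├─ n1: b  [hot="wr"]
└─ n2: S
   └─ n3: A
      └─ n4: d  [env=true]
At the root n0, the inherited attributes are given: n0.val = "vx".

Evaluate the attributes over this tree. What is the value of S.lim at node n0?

1. n0.val = "vx"  [given at root]
2. n1.hot = "wr"  [terminal]
3. n2.val = "wrvx"  [b.hot ++ S₀.val]
4. n3.acc = "qx"  ["qx"]
5. n4.env = true  [terminal]
6. n3.env = 14  [len(A.acc) + 12]
7. n2.lim = 17  [A.env + 3]
8. n2.off = true  [A.env > 13]
9. n0.lim = -3  [S₁.lim * 2 - 37]
10. n0.off = false  [S₁.off == false]

-3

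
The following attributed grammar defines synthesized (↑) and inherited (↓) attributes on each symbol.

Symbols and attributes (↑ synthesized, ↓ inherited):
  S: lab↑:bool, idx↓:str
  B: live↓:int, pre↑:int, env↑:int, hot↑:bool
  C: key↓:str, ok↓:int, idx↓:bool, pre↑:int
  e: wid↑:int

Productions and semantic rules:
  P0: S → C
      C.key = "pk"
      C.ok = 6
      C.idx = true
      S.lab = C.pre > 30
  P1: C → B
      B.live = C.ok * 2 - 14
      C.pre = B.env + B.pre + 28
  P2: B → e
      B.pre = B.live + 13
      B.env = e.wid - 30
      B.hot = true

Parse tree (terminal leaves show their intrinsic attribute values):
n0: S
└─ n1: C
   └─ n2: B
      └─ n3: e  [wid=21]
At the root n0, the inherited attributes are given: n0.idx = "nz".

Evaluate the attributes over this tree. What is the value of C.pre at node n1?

1. n0.idx = "nz"  [given at root]
2. n1.key = "pk"  ["pk"]
3. n1.ok = 6  [6]
4. n1.idx = true  [true]
5. n2.live = -2  [C.ok * 2 - 14]
6. n3.wid = 21  [terminal]
7. n2.pre = 11  [B.live + 13]
8. n2.env = -9  [e.wid - 30]
9. n2.hot = true  [true]
10. n1.pre = 30  [B.env + B.pre + 28]
11. n0.lab = false  [C.pre > 30]

30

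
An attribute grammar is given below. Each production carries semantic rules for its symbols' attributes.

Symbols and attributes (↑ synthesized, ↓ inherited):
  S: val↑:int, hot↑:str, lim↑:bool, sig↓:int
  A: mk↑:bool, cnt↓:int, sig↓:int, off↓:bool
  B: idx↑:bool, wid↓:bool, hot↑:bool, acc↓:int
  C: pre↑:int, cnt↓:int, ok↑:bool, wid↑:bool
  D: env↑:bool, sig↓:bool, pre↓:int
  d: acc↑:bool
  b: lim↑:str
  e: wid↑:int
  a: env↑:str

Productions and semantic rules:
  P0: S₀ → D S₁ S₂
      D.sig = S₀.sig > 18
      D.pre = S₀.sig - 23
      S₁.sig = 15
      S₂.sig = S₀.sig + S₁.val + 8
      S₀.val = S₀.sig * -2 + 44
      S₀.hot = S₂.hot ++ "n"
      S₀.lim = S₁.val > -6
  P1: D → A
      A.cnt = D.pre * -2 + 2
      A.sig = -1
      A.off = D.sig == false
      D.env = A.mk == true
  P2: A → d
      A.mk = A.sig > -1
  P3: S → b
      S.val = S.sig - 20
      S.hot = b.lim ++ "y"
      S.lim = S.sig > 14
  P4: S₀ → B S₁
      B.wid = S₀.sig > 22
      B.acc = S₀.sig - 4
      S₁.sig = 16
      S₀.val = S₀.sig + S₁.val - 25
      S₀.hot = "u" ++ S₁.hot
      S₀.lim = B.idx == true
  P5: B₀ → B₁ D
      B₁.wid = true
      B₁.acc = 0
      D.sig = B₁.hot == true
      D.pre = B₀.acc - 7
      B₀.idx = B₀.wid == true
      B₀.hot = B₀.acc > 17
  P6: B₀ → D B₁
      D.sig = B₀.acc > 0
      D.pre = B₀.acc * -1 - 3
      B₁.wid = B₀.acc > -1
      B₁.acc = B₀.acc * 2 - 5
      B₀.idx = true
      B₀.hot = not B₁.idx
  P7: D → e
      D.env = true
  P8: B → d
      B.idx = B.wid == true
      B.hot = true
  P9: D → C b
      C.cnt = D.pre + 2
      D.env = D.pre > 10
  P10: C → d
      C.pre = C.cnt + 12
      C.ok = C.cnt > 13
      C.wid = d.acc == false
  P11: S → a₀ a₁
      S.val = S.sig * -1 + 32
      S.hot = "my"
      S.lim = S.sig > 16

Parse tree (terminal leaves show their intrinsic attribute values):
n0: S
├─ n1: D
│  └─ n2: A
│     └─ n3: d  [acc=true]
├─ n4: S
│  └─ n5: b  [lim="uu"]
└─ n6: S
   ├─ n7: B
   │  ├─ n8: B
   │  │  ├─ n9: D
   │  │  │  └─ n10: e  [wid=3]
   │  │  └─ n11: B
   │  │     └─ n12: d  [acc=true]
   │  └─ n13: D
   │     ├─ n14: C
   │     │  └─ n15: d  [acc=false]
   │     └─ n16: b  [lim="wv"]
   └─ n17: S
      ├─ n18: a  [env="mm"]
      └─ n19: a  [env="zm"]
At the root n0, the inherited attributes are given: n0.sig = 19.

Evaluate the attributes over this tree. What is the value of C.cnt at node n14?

1. n0.sig = 19  [given at root]
2. n1.sig = true  [S₀.sig > 18]
3. n1.pre = -4  [S₀.sig - 23]
4. n2.cnt = 10  [D.pre * -2 + 2]
5. n2.sig = -1  [-1]
6. n2.off = false  [D.sig == false]
7. n3.acc = true  [terminal]
8. n2.mk = false  [A.sig > -1]
9. n1.env = false  [A.mk == true]
10. n4.sig = 15  [15]
11. n5.lim = "uu"  [terminal]
12. n4.val = -5  [S.sig - 20]
13. n4.hot = "uuy"  [b.lim ++ "y"]
14. n4.lim = true  [S.sig > 14]
15. n6.sig = 22  [S₀.sig + S₁.val + 8]
16. n7.wid = false  [S₀.sig > 22]
17. n7.acc = 18  [S₀.sig - 4]
18. n8.wid = true  [true]
19. n8.acc = 0  [0]
20. n9.sig = false  [B₀.acc > 0]
21. n9.pre = -3  [B₀.acc * -1 - 3]
22. n10.wid = 3  [terminal]
23. n9.env = true  [true]
24. n11.wid = true  [B₀.acc > -1]
25. n11.acc = -5  [B₀.acc * 2 - 5]
26. n12.acc = true  [terminal]
27. n11.idx = true  [B.wid == true]
28. n11.hot = true  [true]
29. n8.idx = true  [true]
30. n8.hot = false  [not B₁.idx]
31. n13.sig = false  [B₁.hot == true]
32. n13.pre = 11  [B₀.acc - 7]
33. n14.cnt = 13  [D.pre + 2]
34. n15.acc = false  [terminal]
35. n14.pre = 25  [C.cnt + 12]
36. n14.ok = false  [C.cnt > 13]
37. n14.wid = true  [d.acc == false]
38. n16.lim = "wv"  [terminal]
39. n13.env = true  [D.pre > 10]
40. n7.idx = false  [B₀.wid == true]
41. n7.hot = true  [B₀.acc > 17]
42. n17.sig = 16  [16]
43. n18.env = "mm"  [terminal]
44. n19.env = "zm"  [terminal]
45. n17.val = 16  [S.sig * -1 + 32]
46. n17.hot = "my"  ["my"]
47. n17.lim = false  [S.sig > 16]
48. n6.val = 13  [S₀.sig + S₁.val - 25]
49. n6.hot = "umy"  ["u" ++ S₁.hot]
50. n6.lim = false  [B.idx == true]
51. n0.val = 6  [S₀.sig * -2 + 44]
52. n0.hot = "umyn"  [S₂.hot ++ "n"]
53. n0.lim = true  [S₁.val > -6]

13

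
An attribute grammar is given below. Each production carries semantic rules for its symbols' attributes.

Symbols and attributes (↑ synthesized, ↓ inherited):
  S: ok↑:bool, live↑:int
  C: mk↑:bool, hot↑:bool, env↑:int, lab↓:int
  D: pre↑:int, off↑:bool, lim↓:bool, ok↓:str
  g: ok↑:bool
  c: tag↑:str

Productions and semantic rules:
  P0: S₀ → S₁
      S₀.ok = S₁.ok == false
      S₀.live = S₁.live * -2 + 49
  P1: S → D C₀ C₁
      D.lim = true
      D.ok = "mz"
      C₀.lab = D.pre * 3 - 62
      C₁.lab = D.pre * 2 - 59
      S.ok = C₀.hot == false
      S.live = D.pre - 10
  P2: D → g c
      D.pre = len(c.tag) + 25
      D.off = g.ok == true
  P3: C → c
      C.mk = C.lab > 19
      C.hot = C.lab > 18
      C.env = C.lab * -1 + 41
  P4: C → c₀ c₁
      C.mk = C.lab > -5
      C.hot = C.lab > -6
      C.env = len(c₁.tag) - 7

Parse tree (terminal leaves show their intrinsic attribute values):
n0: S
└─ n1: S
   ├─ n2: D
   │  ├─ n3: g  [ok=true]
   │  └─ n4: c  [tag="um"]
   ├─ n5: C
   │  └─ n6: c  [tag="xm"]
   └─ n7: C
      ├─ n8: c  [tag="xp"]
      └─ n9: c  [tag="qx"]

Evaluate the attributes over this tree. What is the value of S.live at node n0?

1. n2.lim = true  [true]
2. n2.ok = "mz"  ["mz"]
3. n3.ok = true  [terminal]
4. n4.tag = "um"  [terminal]
5. n2.pre = 27  [len(c.tag) + 25]
6. n2.off = true  [g.ok == true]
7. n5.lab = 19  [D.pre * 3 - 62]
8. n6.tag = "xm"  [terminal]
9. n5.mk = false  [C.lab > 19]
10. n5.hot = true  [C.lab > 18]
11. n5.env = 22  [C.lab * -1 + 41]
12. n7.lab = -5  [D.pre * 2 - 59]
13. n8.tag = "xp"  [terminal]
14. n9.tag = "qx"  [terminal]
15. n7.mk = false  [C.lab > -5]
16. n7.hot = true  [C.lab > -6]
17. n7.env = -5  [len(c₁.tag) - 7]
18. n1.ok = false  [C₀.hot == false]
19. n1.live = 17  [D.pre - 10]
20. n0.ok = true  [S₁.ok == false]
21. n0.live = 15  [S₁.live * -2 + 49]

15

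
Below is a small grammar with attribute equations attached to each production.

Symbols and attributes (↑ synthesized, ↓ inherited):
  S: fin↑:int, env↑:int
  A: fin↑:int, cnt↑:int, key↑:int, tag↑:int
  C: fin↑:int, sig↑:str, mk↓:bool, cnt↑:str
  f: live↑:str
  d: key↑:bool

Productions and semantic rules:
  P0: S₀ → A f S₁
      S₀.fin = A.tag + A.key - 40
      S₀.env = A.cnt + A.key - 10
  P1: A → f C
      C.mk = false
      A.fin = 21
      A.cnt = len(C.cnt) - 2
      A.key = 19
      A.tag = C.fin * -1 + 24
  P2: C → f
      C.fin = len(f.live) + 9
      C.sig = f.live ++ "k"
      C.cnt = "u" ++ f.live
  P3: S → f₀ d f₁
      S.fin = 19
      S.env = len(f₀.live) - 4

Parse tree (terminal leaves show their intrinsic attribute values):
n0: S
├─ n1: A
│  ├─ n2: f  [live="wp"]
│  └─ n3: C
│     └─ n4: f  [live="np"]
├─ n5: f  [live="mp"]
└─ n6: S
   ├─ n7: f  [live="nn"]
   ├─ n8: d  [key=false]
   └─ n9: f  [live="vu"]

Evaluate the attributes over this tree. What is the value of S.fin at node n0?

-8

1. n2.live = "wp"  [terminal]
2. n3.mk = false  [false]
3. n4.live = "np"  [terminal]
4. n3.fin = 11  [len(f.live) + 9]
5. n3.sig = "npk"  [f.live ++ "k"]
6. n3.cnt = "unp"  ["u" ++ f.live]
7. n1.fin = 21  [21]
8. n1.cnt = 1  [len(C.cnt) - 2]
9. n1.key = 19  [19]
10. n1.tag = 13  [C.fin * -1 + 24]
11. n5.live = "mp"  [terminal]
12. n7.live = "nn"  [terminal]
13. n8.key = false  [terminal]
14. n9.live = "vu"  [terminal]
15. n6.fin = 19  [19]
16. n6.env = -2  [len(f₀.live) - 4]
17. n0.fin = -8  [A.tag + A.key - 40]
18. n0.env = 10  [A.cnt + A.key - 10]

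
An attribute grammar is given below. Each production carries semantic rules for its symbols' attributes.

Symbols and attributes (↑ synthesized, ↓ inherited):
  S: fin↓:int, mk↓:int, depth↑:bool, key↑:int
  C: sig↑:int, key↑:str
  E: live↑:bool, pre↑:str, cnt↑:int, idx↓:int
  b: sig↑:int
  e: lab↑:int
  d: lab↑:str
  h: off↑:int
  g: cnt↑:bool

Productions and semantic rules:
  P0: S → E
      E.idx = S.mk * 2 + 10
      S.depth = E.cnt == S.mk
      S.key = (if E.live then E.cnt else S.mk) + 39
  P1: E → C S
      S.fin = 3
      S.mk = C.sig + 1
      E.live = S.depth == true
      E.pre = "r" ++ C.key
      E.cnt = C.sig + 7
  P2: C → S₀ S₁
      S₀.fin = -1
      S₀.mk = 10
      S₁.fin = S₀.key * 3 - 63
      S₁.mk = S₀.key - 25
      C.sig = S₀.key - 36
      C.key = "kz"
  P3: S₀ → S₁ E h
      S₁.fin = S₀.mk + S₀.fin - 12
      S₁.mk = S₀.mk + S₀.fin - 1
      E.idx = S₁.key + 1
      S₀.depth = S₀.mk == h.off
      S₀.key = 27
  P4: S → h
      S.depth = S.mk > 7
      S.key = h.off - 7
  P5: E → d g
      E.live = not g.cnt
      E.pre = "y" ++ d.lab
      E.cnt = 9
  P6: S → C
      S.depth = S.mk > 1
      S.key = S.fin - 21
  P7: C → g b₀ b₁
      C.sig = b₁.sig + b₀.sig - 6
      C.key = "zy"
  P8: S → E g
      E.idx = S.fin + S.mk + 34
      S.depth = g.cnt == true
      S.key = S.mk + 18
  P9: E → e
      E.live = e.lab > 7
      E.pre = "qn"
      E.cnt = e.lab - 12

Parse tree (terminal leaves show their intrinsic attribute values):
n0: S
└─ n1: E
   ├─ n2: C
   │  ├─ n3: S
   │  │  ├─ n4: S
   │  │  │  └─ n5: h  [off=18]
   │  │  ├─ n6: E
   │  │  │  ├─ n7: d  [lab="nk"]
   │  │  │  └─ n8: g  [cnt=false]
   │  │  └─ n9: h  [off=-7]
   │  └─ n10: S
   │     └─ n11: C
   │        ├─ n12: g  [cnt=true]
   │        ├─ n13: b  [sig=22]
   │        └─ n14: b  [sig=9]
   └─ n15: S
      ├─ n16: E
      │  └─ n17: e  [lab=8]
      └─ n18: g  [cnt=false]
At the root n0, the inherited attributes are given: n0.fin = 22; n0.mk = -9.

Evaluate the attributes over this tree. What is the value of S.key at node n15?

10

1. n0.fin = 22  [given at root]
2. n0.mk = -9  [given at root]
3. n1.idx = -8  [S.mk * 2 + 10]
4. n3.fin = -1  [-1]
5. n3.mk = 10  [10]
6. n4.fin = -3  [S₀.mk + S₀.fin - 12]
7. n4.mk = 8  [S₀.mk + S₀.fin - 1]
8. n5.off = 18  [terminal]
9. n4.depth = true  [S.mk > 7]
10. n4.key = 11  [h.off - 7]
11. n6.idx = 12  [S₁.key + 1]
12. n7.lab = "nk"  [terminal]
13. n8.cnt = false  [terminal]
14. n6.live = true  [not g.cnt]
15. n6.pre = "ynk"  ["y" ++ d.lab]
16. n6.cnt = 9  [9]
17. n9.off = -7  [terminal]
18. n3.depth = false  [S₀.mk == h.off]
19. n3.key = 27  [27]
20. n10.fin = 18  [S₀.key * 3 - 63]
21. n10.mk = 2  [S₀.key - 25]
22. n12.cnt = true  [terminal]
23. n13.sig = 22  [terminal]
24. n14.sig = 9  [terminal]
25. n11.sig = 25  [b₁.sig + b₀.sig - 6]
26. n11.key = "zy"  ["zy"]
27. n10.depth = true  [S.mk > 1]
28. n10.key = -3  [S.fin - 21]
29. n2.sig = -9  [S₀.key - 36]
30. n2.key = "kz"  ["kz"]
31. n15.fin = 3  [3]
32. n15.mk = -8  [C.sig + 1]
33. n16.idx = 29  [S.fin + S.mk + 34]
34. n17.lab = 8  [terminal]
35. n16.live = true  [e.lab > 7]
36. n16.pre = "qn"  ["qn"]
37. n16.cnt = -4  [e.lab - 12]
38. n18.cnt = false  [terminal]
39. n15.depth = false  [g.cnt == true]
40. n15.key = 10  [S.mk + 18]
41. n1.live = false  [S.depth == true]
42. n1.pre = "rkz"  ["r" ++ C.key]
43. n1.cnt = -2  [C.sig + 7]
44. n0.depth = false  [E.cnt == S.mk]
45. n0.key = 30  [(if E.live then E.cnt else S.mk) + 39]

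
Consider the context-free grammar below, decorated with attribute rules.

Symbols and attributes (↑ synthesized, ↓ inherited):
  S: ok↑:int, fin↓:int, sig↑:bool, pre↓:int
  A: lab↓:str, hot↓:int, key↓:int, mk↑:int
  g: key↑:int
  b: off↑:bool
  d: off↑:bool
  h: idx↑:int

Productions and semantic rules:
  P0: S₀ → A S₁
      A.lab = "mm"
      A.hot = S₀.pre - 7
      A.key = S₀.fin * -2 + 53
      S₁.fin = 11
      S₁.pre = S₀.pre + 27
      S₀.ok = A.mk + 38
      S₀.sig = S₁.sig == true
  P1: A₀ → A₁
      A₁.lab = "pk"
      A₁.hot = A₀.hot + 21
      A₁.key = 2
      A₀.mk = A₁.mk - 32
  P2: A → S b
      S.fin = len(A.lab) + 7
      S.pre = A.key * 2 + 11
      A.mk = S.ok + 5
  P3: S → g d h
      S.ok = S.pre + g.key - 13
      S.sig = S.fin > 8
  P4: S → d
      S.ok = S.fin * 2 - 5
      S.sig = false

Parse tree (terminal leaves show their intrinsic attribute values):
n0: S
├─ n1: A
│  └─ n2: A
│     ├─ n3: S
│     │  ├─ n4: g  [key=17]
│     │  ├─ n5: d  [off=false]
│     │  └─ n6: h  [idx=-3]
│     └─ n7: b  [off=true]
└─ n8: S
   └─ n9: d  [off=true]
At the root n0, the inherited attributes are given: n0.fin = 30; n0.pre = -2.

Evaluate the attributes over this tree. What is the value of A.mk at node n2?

24

1. n0.fin = 30  [given at root]
2. n0.pre = -2  [given at root]
3. n1.lab = "mm"  ["mm"]
4. n1.hot = -9  [S₀.pre - 7]
5. n1.key = -7  [S₀.fin * -2 + 53]
6. n2.lab = "pk"  ["pk"]
7. n2.hot = 12  [A₀.hot + 21]
8. n2.key = 2  [2]
9. n3.fin = 9  [len(A.lab) + 7]
10. n3.pre = 15  [A.key * 2 + 11]
11. n4.key = 17  [terminal]
12. n5.off = false  [terminal]
13. n6.idx = -3  [terminal]
14. n3.ok = 19  [S.pre + g.key - 13]
15. n3.sig = true  [S.fin > 8]
16. n7.off = true  [terminal]
17. n2.mk = 24  [S.ok + 5]
18. n1.mk = -8  [A₁.mk - 32]
19. n8.fin = 11  [11]
20. n8.pre = 25  [S₀.pre + 27]
21. n9.off = true  [terminal]
22. n8.ok = 17  [S.fin * 2 - 5]
23. n8.sig = false  [false]
24. n0.ok = 30  [A.mk + 38]
25. n0.sig = false  [S₁.sig == true]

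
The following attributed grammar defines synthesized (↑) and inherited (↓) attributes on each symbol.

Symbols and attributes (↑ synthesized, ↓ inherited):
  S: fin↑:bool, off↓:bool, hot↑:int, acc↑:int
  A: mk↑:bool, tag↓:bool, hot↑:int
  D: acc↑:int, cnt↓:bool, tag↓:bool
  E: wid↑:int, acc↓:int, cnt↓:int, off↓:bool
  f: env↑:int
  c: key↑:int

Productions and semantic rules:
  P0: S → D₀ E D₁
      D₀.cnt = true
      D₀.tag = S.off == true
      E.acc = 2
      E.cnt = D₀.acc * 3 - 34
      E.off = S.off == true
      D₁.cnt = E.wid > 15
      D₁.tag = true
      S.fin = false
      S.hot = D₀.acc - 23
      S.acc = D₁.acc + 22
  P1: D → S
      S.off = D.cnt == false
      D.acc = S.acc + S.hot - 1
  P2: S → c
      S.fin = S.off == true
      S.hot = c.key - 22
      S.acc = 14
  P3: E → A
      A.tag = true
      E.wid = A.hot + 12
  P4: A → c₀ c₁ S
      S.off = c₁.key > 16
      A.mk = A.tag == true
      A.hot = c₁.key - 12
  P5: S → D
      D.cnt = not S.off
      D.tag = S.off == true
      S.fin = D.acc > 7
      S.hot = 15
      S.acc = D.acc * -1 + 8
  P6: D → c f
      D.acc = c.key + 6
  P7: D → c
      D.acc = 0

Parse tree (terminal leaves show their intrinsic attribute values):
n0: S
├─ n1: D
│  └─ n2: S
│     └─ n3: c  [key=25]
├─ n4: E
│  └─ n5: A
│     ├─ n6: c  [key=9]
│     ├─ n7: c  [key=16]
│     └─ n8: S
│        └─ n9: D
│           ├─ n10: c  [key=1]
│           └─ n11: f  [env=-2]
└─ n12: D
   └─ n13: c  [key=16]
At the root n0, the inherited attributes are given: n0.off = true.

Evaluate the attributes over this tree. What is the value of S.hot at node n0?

1. n0.off = true  [given at root]
2. n1.cnt = true  [true]
3. n1.tag = true  [S.off == true]
4. n2.off = false  [D.cnt == false]
5. n3.key = 25  [terminal]
6. n2.fin = false  [S.off == true]
7. n2.hot = 3  [c.key - 22]
8. n2.acc = 14  [14]
9. n1.acc = 16  [S.acc + S.hot - 1]
10. n4.acc = 2  [2]
11. n4.cnt = 14  [D₀.acc * 3 - 34]
12. n4.off = true  [S.off == true]
13. n5.tag = true  [true]
14. n6.key = 9  [terminal]
15. n7.key = 16  [terminal]
16. n8.off = false  [c₁.key > 16]
17. n9.cnt = true  [not S.off]
18. n9.tag = false  [S.off == true]
19. n10.key = 1  [terminal]
20. n11.env = -2  [terminal]
21. n9.acc = 7  [c.key + 6]
22. n8.fin = false  [D.acc > 7]
23. n8.hot = 15  [15]
24. n8.acc = 1  [D.acc * -1 + 8]
25. n5.mk = true  [A.tag == true]
26. n5.hot = 4  [c₁.key - 12]
27. n4.wid = 16  [A.hot + 12]
28. n12.cnt = true  [E.wid > 15]
29. n12.tag = true  [true]
30. n13.key = 16  [terminal]
31. n12.acc = 0  [0]
32. n0.fin = false  [false]
33. n0.hot = -7  [D₀.acc - 23]
34. n0.acc = 22  [D₁.acc + 22]

-7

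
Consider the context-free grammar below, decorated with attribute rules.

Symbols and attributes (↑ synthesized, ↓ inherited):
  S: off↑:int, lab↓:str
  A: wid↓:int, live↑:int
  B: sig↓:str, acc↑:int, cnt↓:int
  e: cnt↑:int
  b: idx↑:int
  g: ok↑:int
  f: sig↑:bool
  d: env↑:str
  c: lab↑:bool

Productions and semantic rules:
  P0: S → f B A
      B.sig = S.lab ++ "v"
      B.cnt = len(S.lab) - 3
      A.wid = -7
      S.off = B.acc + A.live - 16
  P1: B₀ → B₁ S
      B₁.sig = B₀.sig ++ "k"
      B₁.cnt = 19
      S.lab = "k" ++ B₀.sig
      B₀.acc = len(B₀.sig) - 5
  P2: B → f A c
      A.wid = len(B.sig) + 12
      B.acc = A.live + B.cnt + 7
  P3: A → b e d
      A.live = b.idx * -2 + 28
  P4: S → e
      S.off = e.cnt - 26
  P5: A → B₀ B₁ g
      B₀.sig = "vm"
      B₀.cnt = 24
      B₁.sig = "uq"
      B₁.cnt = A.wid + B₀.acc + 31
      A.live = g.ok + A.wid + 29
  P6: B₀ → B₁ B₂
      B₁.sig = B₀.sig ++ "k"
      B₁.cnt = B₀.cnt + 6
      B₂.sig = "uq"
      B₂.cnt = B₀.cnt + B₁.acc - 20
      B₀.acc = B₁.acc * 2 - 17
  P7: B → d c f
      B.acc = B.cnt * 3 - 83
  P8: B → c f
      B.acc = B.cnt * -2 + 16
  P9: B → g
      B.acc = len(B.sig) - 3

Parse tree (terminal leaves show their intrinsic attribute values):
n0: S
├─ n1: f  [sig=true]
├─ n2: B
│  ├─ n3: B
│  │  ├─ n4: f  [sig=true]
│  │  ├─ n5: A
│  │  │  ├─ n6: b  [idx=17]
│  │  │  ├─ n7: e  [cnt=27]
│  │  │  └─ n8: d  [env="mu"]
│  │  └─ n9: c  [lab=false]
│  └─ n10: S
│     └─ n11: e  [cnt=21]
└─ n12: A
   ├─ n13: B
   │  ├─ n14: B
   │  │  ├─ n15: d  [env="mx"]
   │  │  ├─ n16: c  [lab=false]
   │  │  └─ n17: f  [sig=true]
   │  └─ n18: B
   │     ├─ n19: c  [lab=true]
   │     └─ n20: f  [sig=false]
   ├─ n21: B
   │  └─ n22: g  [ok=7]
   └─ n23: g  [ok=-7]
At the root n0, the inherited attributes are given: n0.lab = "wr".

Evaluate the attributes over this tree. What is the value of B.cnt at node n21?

21

1. n0.lab = "wr"  [given at root]
2. n1.sig = true  [terminal]
3. n2.sig = "wrv"  [S.lab ++ "v"]
4. n2.cnt = -1  [len(S.lab) - 3]
5. n3.sig = "wrvk"  [B₀.sig ++ "k"]
6. n3.cnt = 19  [19]
7. n4.sig = true  [terminal]
8. n5.wid = 16  [len(B.sig) + 12]
9. n6.idx = 17  [terminal]
10. n7.cnt = 27  [terminal]
11. n8.env = "mu"  [terminal]
12. n5.live = -6  [b.idx * -2 + 28]
13. n9.lab = false  [terminal]
14. n3.acc = 20  [A.live + B.cnt + 7]
15. n10.lab = "kwrv"  ["k" ++ B₀.sig]
16. n11.cnt = 21  [terminal]
17. n10.off = -5  [e.cnt - 26]
18. n2.acc = -2  [len(B₀.sig) - 5]
19. n12.wid = -7  [-7]
20. n13.sig = "vm"  ["vm"]
21. n13.cnt = 24  [24]
22. n14.sig = "vmk"  [B₀.sig ++ "k"]
23. n14.cnt = 30  [B₀.cnt + 6]
24. n15.env = "mx"  [terminal]
25. n16.lab = false  [terminal]
26. n17.sig = true  [terminal]
27. n14.acc = 7  [B.cnt * 3 - 83]
28. n18.sig = "uq"  ["uq"]
29. n18.cnt = 11  [B₀.cnt + B₁.acc - 20]
30. n19.lab = true  [terminal]
31. n20.sig = false  [terminal]
32. n18.acc = -6  [B.cnt * -2 + 16]
33. n13.acc = -3  [B₁.acc * 2 - 17]
34. n21.sig = "uq"  ["uq"]
35. n21.cnt = 21  [A.wid + B₀.acc + 31]
36. n22.ok = 7  [terminal]
37. n21.acc = -1  [len(B.sig) - 3]
38. n23.ok = -7  [terminal]
39. n12.live = 15  [g.ok + A.wid + 29]
40. n0.off = -3  [B.acc + A.live - 16]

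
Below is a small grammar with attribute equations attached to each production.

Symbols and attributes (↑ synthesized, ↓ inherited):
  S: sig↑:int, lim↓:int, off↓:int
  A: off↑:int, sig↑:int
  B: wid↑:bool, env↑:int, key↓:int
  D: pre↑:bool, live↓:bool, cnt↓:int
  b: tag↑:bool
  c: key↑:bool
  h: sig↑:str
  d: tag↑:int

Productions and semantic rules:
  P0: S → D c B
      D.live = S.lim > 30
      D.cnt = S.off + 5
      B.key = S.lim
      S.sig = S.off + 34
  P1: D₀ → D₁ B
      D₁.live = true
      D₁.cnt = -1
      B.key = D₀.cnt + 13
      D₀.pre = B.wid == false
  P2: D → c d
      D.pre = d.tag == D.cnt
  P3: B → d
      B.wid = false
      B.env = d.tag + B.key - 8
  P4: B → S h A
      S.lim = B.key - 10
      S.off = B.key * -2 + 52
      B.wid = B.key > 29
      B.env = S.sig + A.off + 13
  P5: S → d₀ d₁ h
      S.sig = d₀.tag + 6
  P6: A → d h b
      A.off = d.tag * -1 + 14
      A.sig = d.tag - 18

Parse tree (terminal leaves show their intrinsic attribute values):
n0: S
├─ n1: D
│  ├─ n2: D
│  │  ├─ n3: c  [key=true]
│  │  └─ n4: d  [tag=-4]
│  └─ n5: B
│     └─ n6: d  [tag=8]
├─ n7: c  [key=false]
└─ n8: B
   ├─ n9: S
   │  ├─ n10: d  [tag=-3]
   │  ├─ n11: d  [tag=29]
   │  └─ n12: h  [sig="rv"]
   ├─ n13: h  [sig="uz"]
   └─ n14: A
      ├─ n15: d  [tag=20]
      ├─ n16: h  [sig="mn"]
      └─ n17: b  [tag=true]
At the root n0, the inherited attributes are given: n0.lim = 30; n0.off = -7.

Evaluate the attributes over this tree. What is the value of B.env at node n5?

11

1. n0.lim = 30  [given at root]
2. n0.off = -7  [given at root]
3. n1.live = false  [S.lim > 30]
4. n1.cnt = -2  [S.off + 5]
5. n2.live = true  [true]
6. n2.cnt = -1  [-1]
7. n3.key = true  [terminal]
8. n4.tag = -4  [terminal]
9. n2.pre = false  [d.tag == D.cnt]
10. n5.key = 11  [D₀.cnt + 13]
11. n6.tag = 8  [terminal]
12. n5.wid = false  [false]
13. n5.env = 11  [d.tag + B.key - 8]
14. n1.pre = true  [B.wid == false]
15. n7.key = false  [terminal]
16. n8.key = 30  [S.lim]
17. n9.lim = 20  [B.key - 10]
18. n9.off = -8  [B.key * -2 + 52]
19. n10.tag = -3  [terminal]
20. n11.tag = 29  [terminal]
21. n12.sig = "rv"  [terminal]
22. n9.sig = 3  [d₀.tag + 6]
23. n13.sig = "uz"  [terminal]
24. n15.tag = 20  [terminal]
25. n16.sig = "mn"  [terminal]
26. n17.tag = true  [terminal]
27. n14.off = -6  [d.tag * -1 + 14]
28. n14.sig = 2  [d.tag - 18]
29. n8.wid = true  [B.key > 29]
30. n8.env = 10  [S.sig + A.off + 13]
31. n0.sig = 27  [S.off + 34]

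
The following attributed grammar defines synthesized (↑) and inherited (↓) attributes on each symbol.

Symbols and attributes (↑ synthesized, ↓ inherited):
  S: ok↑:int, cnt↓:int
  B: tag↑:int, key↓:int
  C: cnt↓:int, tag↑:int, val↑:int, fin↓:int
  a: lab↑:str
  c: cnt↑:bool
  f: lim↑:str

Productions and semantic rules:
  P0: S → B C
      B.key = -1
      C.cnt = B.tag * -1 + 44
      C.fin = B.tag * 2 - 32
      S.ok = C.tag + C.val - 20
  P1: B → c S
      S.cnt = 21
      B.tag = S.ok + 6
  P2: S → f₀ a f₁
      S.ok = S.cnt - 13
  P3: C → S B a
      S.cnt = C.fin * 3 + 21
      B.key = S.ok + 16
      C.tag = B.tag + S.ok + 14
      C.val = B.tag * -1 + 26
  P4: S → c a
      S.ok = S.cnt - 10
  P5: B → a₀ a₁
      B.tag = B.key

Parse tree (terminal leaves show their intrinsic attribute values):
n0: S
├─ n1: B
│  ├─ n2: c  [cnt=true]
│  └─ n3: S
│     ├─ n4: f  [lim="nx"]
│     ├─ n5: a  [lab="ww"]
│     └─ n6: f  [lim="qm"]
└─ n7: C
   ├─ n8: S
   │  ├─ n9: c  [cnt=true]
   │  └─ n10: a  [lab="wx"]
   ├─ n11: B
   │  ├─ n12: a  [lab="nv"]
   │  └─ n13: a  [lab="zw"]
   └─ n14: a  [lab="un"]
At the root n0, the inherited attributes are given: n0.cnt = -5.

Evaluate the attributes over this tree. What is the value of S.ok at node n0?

19

1. n0.cnt = -5  [given at root]
2. n1.key = -1  [-1]
3. n2.cnt = true  [terminal]
4. n3.cnt = 21  [21]
5. n4.lim = "nx"  [terminal]
6. n5.lab = "ww"  [terminal]
7. n6.lim = "qm"  [terminal]
8. n3.ok = 8  [S.cnt - 13]
9. n1.tag = 14  [S.ok + 6]
10. n7.cnt = 30  [B.tag * -1 + 44]
11. n7.fin = -4  [B.tag * 2 - 32]
12. n8.cnt = 9  [C.fin * 3 + 21]
13. n9.cnt = true  [terminal]
14. n10.lab = "wx"  [terminal]
15. n8.ok = -1  [S.cnt - 10]
16. n11.key = 15  [S.ok + 16]
17. n12.lab = "nv"  [terminal]
18. n13.lab = "zw"  [terminal]
19. n11.tag = 15  [B.key]
20. n14.lab = "un"  [terminal]
21. n7.tag = 28  [B.tag + S.ok + 14]
22. n7.val = 11  [B.tag * -1 + 26]
23. n0.ok = 19  [C.tag + C.val - 20]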